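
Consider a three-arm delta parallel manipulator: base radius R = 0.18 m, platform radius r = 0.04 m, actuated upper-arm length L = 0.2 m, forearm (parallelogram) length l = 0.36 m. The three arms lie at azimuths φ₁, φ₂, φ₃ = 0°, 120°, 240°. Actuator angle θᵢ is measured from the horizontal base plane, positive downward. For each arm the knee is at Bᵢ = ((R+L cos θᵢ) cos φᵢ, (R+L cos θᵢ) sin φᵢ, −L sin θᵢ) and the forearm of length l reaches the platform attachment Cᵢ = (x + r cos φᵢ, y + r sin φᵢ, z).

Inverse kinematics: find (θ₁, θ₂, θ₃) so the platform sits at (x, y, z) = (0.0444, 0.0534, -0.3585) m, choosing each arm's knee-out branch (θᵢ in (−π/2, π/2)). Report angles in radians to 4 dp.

arm 1 (φ=0.0°): x'=0.0444, y'=0.0534
  A=0.0956, B=-0.3585, C=(l²−L²−A²−y'²−z²)/(2L)=-0.1273
  γ=atan2(-0.3585,0.0956)=-1.3102;  ψ=arccos(-0.3431)=1.9210;  θ1=γ+ψ≈0.6108
arm 2 (φ=120.0°): x'=0.0240, y'=-0.0652
  A cos θ + B sin θ = C:  0.1160·cos θ + -0.3585·sin θ = -0.1415
  θ2 = atan2(B,A) + arccos(C/0.3768) = 0.6979
arm 3 (φ=240.0°): x'=-0.0684, y'=0.0118
  A cos θ + B sin θ = C:  0.2084·cos θ + -0.3585·sin θ = -0.2063
  γ=atan2(-0.3585,0.2084)=-1.0441;  ψ=arccos(-0.4974)=2.0914;  θ3=γ+ψ≈1.0473

θ₁ = 0.6108, θ₂ = 0.6979, θ₃ = 1.0473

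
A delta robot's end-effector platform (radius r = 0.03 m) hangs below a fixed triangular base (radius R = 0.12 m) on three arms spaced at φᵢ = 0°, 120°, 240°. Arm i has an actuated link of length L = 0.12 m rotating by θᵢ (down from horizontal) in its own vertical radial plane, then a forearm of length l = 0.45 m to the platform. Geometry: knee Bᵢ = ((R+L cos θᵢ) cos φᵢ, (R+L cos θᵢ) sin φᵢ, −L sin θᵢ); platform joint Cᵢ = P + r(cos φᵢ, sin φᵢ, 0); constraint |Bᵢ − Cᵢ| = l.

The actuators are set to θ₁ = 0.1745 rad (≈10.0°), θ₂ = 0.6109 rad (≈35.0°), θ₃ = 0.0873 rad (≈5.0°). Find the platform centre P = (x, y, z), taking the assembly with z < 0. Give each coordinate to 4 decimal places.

(0.0312, -0.0788, -0.4270)

arm 1 at φ=0.0°: e+L cos θ1 = 0.2082;  O1 = (0.2082, 0.0000, -0.0208)
φ2=120.0°: virtual centre (-0.0941, 0.1631, -0.0688), radius l
arm 3 at φ=240.0°: e+L cos θ3 = 0.2095;  O3 = (-0.1048, -0.1815, -0.0105)
eliminate P² terms by subtracting sphere 1 from 2 and 3
linear system: -0.6047x+0.3261y = -0.0036−-0.0960z; -0.6259x+-0.3629y = 0.0002−0.0207z
Cramer: x(z) = 0.0029-0.0663z;  y(z) = -0.0056+0.1715z
quadratic in z: (1.0338)z²+(0.0670)z+(-0.1599)=0, √Δ=0.8159 → z ∈ {-0.4270, 0.3622}; z = -0.4270 (taking z<0)
x = 0.0312, y = -0.0788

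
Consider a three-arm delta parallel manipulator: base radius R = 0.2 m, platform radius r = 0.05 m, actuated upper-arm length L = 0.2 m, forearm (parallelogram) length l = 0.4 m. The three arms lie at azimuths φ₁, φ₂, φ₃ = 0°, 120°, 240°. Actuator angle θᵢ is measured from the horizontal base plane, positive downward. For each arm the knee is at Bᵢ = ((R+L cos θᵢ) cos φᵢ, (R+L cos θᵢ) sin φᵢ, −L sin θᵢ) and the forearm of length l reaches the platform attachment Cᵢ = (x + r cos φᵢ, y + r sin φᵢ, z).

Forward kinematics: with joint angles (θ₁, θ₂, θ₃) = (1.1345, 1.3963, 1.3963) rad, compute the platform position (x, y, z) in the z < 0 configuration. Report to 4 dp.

centre 1 = (0.2345·cos0.0°, 0.2345·sin0.0°, -0.1813) = (0.2345, 0.0000, -0.1813)
φ2=120.0°: virtual centre (-0.0924, 0.1600, -0.1970), radius l
φ3=240.0°: virtual centre (-0.0924, -0.1600, -0.1970), radius l
eliminate P² terms by subtracting sphere 1 from 2 and 3
linear system: -0.6538x+0.3199y = -0.0149−-0.0314z; -0.6538x+-0.3199y = -0.0149−-0.0314z
det = 0.4183;  x = 0.0229+-0.0480z,  y = 0.0000+0.0000z
into |P−centre ₁|² = l²: 1.0023z² + 0.3829z + -0.0823 = 0;  Δ = 0.4767;  z = -0.5354 or 0.1534 → z<0 root = -0.5354
x = 0.0486, y = 0.0000

(0.0486, 0.0000, -0.5354)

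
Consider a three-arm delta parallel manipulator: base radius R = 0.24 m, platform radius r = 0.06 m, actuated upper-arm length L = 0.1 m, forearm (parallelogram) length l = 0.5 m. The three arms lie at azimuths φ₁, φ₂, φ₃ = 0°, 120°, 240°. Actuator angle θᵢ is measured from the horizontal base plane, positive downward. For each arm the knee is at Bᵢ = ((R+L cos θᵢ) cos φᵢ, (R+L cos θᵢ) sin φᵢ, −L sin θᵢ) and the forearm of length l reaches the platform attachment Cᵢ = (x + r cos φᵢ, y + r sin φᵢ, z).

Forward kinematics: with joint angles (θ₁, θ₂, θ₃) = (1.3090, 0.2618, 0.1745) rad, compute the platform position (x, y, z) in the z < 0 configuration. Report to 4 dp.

centre 1 = (0.2059·cos0.0°, 0.2059·sin0.0°, -0.0966) = (0.2059, 0.0000, -0.0966)
arm 2 at φ=120.0°: e+L cos θ2 = 0.2766;  centre 2 = (-0.1383, 0.2395, -0.0259)
centre 3 = (0.2785·cos240.0°, 0.2785·sin240.0°, -0.0174) = (-0.1392, -0.2412, -0.0174)
|centre ₂|²−|centre ₁|² = 0.0255;  |centre ₃|²−|centre ₁|² = 0.0261
linear system: -0.6884x+0.4791y = 0.0255−0.1414z; -0.6902x+-0.4823y = 0.0261−0.1585z
Cramer: x(z) = -0.0374+0.2175z;  y(z) = -0.0006+0.0173z
quadratic in z: (1.0476)z²+(0.0873)z+(-0.1815)=0, √Δ=0.8764 → z ∈ {-0.4600, 0.3766}; z = -0.4600 (taking z<0)
x = -0.1375, y = -0.0086

(-0.1375, -0.0086, -0.4600)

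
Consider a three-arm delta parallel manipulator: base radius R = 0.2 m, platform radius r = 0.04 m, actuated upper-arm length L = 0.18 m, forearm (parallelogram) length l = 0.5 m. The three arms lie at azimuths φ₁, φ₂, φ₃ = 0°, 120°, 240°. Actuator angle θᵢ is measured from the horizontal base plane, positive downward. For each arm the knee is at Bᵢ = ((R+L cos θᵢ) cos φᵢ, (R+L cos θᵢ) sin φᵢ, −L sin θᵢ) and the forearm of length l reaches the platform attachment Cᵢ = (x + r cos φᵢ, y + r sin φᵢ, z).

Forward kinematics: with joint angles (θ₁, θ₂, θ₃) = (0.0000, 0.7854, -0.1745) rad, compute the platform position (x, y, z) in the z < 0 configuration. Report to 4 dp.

φ1=0.0°: virtual centre (0.3400, 0.0000, 0.0000), radius l
S2 = (0.2873·cos120.0°, 0.2873·sin120.0°, -0.1273) = (-0.1436, 0.2488, -0.1273)
arm 3 at φ=240.0°: ρ3 = 0.3373;  S3 = (-0.1686, -0.2921, 0.0313)
eliminate P² terms by subtracting sphere 1 from 2 and 3
linear system: -0.9673x+0.4976y = -0.0169−-0.2546z; -1.0173x+-0.5842y = -0.0009−0.0625z
Cramer: x(z) = 0.0096-0.1098z;  y(z) = -0.0152+0.2982z
quadratic in z: (1.1010)z²+(0.0635)z+(-0.1406)=0, √Δ=0.7895 → z ∈ {-0.3874, 0.3297}; z = -0.3874 (taking z<0)
x = 0.0521, y = -0.1307

(0.0521, -0.1307, -0.3874)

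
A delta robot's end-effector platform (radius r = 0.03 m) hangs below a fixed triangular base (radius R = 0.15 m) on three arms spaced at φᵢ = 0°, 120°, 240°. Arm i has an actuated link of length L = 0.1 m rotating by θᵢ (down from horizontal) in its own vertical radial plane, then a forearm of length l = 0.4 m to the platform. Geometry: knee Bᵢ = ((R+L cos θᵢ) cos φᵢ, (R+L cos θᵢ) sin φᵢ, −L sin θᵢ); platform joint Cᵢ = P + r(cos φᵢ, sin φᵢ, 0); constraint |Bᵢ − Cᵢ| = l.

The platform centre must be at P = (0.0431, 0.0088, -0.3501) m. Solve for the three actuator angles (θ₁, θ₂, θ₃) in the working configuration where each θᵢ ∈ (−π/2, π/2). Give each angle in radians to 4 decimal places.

θ₁ = -0.0875, θ₂ = 0.2618, θ₃ = 0.3490

φ1=0.0° → target in arm frame (0.0431, 0.0088)
  A cos θ + B sin θ = C:  0.0769·cos θ + -0.3501·sin θ = 0.1072
  γ=atan2(-0.3501,0.0769)=-1.3546;  ψ=arccos(0.2991)=1.2671;  θ1=γ+ψ≈-0.0875
arm 2 (φ=120.0°): x'=-0.0139, y'=-0.0417
  e−x'=0.1339;  (l²−L²−(e−x')²−y'²−z²)/2L = 0.0388
  γ=atan2(-0.3501,0.1339)=-1.2054;  ψ=arccos(0.1034)=1.4672;  θ2=γ+ψ≈0.2618
rotate P by −φ3: (-0.0292, 0.0329, -0.3501)
  A=0.1492, B=-0.3501, C=(l²−L²−A²−y'²−z²)/(2L)=0.0205
  √(A²+B²)=0.3806;  θ3 = -1.1680+1.5170 ≈ 0.3490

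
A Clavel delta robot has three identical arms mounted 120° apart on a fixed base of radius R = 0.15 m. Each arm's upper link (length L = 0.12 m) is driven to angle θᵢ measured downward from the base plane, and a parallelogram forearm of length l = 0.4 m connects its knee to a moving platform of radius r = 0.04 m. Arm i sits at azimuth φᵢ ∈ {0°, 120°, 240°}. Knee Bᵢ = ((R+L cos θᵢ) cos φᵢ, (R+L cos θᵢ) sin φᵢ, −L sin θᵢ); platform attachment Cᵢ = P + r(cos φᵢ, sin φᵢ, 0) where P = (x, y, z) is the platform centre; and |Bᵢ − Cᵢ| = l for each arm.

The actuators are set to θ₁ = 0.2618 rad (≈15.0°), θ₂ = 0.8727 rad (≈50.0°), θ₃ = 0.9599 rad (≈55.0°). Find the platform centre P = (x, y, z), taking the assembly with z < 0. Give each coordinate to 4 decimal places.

(0.0977, 0.0124, -0.4098)

arm 1 at φ=0.0°: (R−r)+L cos θ1 = 0.2259;  centre 1 = (0.2259, 0.0000, -0.0311)
φ2=120.0°: virtual centre (-0.0936, 0.1621, -0.0919), radius l
arm 3 at φ=240.0°: (R−r)+L cos θ3 = 0.1788;  centre 3 = (-0.0894, -0.1549, -0.0983)
|centre ₂|²−|centre ₁|² = -0.0085;  |centre ₃|²−|centre ₁|² = -0.0104
[-0.6390 0.3241 -0.1217]·P = -0.0085;  [-0.6307 -0.3097 -0.1345]·P = -0.0104
Cramer: x(z) = 0.0149-0.2021z;  y(z) = 0.0031-0.0227z
sphere 1 gives Az²+Bz+C=0 with A=1.0413, B=0.1472, C=-0.1145;  B²−4AC=0.4986;  roots -0.4098, 0.2684;  negative root z = -0.4098
x = 0.0977, y = 0.0124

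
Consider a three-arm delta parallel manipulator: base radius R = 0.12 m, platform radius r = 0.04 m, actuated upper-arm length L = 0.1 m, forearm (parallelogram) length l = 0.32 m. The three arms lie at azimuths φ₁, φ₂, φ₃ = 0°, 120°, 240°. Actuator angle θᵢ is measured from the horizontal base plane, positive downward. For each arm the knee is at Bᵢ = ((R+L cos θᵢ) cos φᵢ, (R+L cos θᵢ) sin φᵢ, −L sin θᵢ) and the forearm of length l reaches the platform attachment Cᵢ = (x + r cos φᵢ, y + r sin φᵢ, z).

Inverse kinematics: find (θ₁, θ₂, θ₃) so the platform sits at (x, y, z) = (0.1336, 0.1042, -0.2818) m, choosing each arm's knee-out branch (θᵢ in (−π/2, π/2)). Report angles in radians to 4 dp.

rotate P by −φ1: (0.1336, 0.1042, -0.2818)
  A=-0.0536, B=-0.2818, C=(l²−L²−A²−y'²−z²)/(2L)=-0.0037
  γ=atan2(-0.2818,-0.0536)=-1.7588;  ψ=arccos(-0.0129)=1.5837;  θ1=γ+ψ≈-0.1750
rotate P by −φ2: (0.0234, -0.1678, -0.2818)
  e−x'=0.0566;  (l²−L²−(e−x')²−y'²−z²)/2L = -0.0918
  θ2 = atan2(B,A) + arccos(C/0.2874) = 0.5233
φ3=240.0° → target in arm frame (-0.1570, 0.0636)
  A=0.2370, B=-0.2818, C=(l²−L²−A²−y'²−z²)/(2L)=-0.2362
  √(A²+B²)=0.3682;  θ3 = -0.8715+2.2672 ≈ 1.3958

θ₁ = -0.1750, θ₂ = 0.5233, θ₃ = 1.3958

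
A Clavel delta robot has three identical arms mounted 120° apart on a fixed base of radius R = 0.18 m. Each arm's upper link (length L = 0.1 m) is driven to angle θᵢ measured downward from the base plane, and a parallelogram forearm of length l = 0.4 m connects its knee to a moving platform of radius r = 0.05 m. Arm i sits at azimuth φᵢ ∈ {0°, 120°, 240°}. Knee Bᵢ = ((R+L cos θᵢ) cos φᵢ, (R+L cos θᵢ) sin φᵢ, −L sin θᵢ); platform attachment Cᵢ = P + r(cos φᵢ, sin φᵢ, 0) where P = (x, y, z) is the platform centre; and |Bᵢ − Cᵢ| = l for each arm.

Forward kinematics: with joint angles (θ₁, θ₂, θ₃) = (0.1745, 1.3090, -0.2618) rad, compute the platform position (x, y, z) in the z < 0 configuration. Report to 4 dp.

(0.0486, -0.1579, -0.3379)

arm 1 at φ=0.0°: ρ1 = 0.2285;  centre 1 = (0.2285, 0.0000, -0.0174)
centre 2 = (0.1559·cos120.0°, 0.1559·sin120.0°, -0.0966) = (-0.0779, 0.1350, -0.0966)
arm 3 at φ=240.0°: ρ3 = 0.2266;  centre 3 = (-0.1133, -0.1962, 0.0259)
eliminate P² terms by subtracting sphere 1 from 2 and 3
linear system: -0.6128x+0.2700y = -0.0189−-0.1585z; -0.6836x+-0.3925y = -0.0005−0.0865z
det = 0.4251;  x = 0.0177+-0.0914z,  y = -0.0296+0.3795z
quadratic in z: (1.1524)z²+(0.0507)z+(-0.1144)=0, √Δ=0.7280 → z ∈ {-0.3379, 0.2938}; z = -0.3379 (taking z<0)
x = 0.0486, y = -0.1579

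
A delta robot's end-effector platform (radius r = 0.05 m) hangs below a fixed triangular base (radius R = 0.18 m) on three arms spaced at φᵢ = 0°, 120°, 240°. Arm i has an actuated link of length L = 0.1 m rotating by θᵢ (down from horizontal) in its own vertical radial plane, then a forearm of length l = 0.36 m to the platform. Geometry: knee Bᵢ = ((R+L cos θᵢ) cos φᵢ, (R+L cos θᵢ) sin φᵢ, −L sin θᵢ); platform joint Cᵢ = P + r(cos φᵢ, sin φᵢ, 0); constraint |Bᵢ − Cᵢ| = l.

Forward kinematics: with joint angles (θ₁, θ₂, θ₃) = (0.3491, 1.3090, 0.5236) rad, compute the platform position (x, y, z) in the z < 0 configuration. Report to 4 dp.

φ1=0.0°: virtual centre (0.2240, 0.0000, -0.0342), radius l
arm 2 at φ=120.0°: (R−r)+L cos θ2 = 0.1559;  centre 2 = (-0.0779, 0.1350, -0.0966)
arm 3 at φ=240.0°: (R−r)+L cos θ3 = 0.2166;  centre 3 = (-0.1083, -0.1876, -0.0500)
eliminate P² terms by subtracting sphere 1 from 2 and 3
plane₁₂: -0.6038x+0.2700y+-0.1248z = -0.0177
Cramer: x(z) = 0.0176-0.1363z;  y(z) = -0.0261+0.1573z
sphere 1 gives Az²+Bz+C=0 with A=1.0433, B=0.1164, C=-0.0852;  B²−4AC=0.3690;  roots -0.3469, 0.2353;  negative root z = -0.3469
x = 0.0649, y = -0.0807

(0.0649, -0.0807, -0.3469)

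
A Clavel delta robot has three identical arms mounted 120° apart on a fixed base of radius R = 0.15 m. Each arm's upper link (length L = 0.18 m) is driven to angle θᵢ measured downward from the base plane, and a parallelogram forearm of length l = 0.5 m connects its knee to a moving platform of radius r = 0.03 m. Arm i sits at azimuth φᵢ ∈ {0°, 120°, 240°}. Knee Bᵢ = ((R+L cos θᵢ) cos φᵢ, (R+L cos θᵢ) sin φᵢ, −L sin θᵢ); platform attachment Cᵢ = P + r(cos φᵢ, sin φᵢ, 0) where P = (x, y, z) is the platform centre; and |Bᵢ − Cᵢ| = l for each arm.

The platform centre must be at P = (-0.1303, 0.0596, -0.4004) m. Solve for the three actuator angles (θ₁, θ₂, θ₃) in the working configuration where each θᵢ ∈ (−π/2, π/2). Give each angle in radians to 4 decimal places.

φ1=0.0° → target in arm frame (-0.1303, 0.0596)
  e−x'=0.2503;  (l²−L²−(e−x')²−y'²−z²)/2L = -0.0248
  γ=atan2(-0.4004,0.2503)=-1.0121;  ψ=arccos(-0.0525)=1.6233;  θ1=γ+ψ≈0.6112
arm 2 (φ=120.0°): x'=0.1168, y'=0.0830
  A=0.0032, B=-0.4004, C=(l²−L²−A²−y'²−z²)/(2L)=0.1399
  √(A²+B²)=0.4004;  θ2 = -1.5627+1.2138 ≈ -0.3489
rotate P by −φ3: (0.0135, -0.1426, -0.4004)
  e−x'=0.1065;  (l²−L²−(e−x')²−y'²−z²)/2L = 0.0711
  γ=atan2(-0.4004,0.1065)=-1.3109;  ψ=arccos(0.1716)=1.3983;  θ3=γ+ψ≈0.0874

θ₁ = 0.6112, θ₂ = -0.3489, θ₃ = 0.0874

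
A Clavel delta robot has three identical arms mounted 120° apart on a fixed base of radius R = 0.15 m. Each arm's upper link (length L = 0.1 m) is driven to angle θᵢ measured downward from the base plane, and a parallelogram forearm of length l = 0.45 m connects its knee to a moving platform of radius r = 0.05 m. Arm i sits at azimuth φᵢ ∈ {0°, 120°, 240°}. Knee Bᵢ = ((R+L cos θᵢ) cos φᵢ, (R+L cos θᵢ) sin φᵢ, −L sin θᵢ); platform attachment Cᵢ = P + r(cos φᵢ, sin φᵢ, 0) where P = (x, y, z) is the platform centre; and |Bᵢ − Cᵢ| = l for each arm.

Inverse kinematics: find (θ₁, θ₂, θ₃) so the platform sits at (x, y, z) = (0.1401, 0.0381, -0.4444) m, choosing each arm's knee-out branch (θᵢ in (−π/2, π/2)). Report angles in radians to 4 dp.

φ1=0.0° → target in arm frame (0.1401, 0.0381)
  e−x'=-0.0401;  (l²−L²−(e−x')²−y'²−z²)/2L = -0.0403
  √(A²+B²)=0.4462;  θ1 = -1.6608+1.6611 ≈ 0.0003
arm 2 (φ=120.0°): x'=-0.0371, y'=-0.1404
  e−x'=0.1371;  (l²−L²−(e−x')²−y'²−z²)/2L = -0.2174
  √(A²+B²)=0.4651;  θ2 = -1.2716+2.0572 ≈ 0.7856
rotate P by −φ3: (-0.1030, 0.1023, -0.4444)
  e−x'=0.2030;  (l²−L²−(e−x')²−y'²−z²)/2L = -0.2834
  θ3 = atan2(B,A) + arccos(C/0.4886) = 1.0474

θ₁ = 0.0003, θ₂ = 0.7856, θ₃ = 1.0474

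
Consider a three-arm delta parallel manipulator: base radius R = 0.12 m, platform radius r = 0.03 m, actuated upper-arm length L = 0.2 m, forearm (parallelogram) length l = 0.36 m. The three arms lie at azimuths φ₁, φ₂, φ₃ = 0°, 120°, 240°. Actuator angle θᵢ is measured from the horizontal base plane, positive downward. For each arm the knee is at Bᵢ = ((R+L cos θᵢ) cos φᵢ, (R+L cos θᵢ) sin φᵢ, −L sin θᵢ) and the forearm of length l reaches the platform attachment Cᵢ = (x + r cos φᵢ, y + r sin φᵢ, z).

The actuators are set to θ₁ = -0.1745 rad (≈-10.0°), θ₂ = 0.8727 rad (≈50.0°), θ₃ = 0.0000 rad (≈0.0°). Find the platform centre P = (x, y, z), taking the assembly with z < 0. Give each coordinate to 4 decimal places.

(0.0795, -0.1046, -0.2403)

arm 1 at φ=0.0°: (R−r)+L cos θ1 = 0.2870;  centre 1 = (0.2870, 0.0000, 0.0347)
arm 2 at φ=120.0°: (R−r)+L cos θ2 = 0.2186;  centre 2 = (-0.1093, 0.1893, -0.1532)
φ3=240.0°: virtual centre (-0.1450, -0.2511, 0.0000), radius l
eliminate P² terms by subtracting sphere 1 from 2 and 3
[-0.7925 0.3785 -0.3759]·P = -0.0123;  [-0.8639 -0.5023 -0.0694]·P = 0.0005
det = 0.7251;  x = 0.0082+-0.2966z,  y = -0.0153+0.3719z
quadratic in z: (1.2263)z²+(0.0846)z+(-0.0505)=0, √Δ=0.5047 → z ∈ {-0.2403, 0.1713}; z = -0.2403 (taking z<0)
x = 0.0795, y = -0.1046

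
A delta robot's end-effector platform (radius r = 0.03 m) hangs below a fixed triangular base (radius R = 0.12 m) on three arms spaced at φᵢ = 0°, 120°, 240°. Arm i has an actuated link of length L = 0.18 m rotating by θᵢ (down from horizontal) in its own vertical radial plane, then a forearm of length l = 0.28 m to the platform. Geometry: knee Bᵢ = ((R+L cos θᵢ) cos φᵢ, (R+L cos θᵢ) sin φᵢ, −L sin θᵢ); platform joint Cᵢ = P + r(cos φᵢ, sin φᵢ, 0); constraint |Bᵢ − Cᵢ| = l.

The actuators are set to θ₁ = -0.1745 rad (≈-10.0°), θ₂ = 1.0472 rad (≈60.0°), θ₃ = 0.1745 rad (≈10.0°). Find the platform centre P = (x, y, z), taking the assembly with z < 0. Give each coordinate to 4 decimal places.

φ1=0.0°: virtual centre (0.2673, 0.0000, 0.0313), radius l
arm 2 at φ=120.0°: e+L cos θ2 = 0.1800;  centre 2 = (-0.0900, 0.1559, -0.1559)
arm 3 at φ=240.0°: e+L cos θ3 = 0.2673;  centre 3 = (-0.1336, -0.2315, -0.0313)
eliminate P² terms by subtracting sphere 1 from 2 and 3
linear system: -0.7145x+0.3118y = -0.0157−-0.3743z; -0.8018x+-0.4629y = 0.0000−-0.1250z
Cramer: x(z) = 0.0125-0.3654z;  y(z) = -0.0217+0.3629z
quadratic in z: (1.2653)z²+(0.1079)z+(-0.0121)=0, √Δ=0.2696 → z ∈ {-0.1492, 0.0639}; z = -0.1492 (taking z<0)
x = 0.0670, y = -0.0758

(0.0670, -0.0758, -0.1492)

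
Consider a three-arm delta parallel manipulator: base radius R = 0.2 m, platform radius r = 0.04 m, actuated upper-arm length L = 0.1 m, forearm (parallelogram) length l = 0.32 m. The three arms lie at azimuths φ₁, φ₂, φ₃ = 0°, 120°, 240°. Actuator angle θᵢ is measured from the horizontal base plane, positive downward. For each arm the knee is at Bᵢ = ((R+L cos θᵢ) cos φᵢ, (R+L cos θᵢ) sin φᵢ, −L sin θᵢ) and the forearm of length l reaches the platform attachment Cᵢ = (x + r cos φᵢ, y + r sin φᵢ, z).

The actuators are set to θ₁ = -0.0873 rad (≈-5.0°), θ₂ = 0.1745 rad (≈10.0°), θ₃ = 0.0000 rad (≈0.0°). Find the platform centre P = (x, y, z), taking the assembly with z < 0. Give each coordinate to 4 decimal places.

(0.0086, -0.0079, -0.1897)

arm 1 at φ=0.0°: ρ1 = 0.2596;  centre 1 = (0.2596, 0.0000, 0.0087)
φ2=120.0°: virtual centre (-0.1292, 0.2239, -0.0174), radius l
φ3=240.0°: virtual centre (-0.1300, -0.2252, 0.0000), radius l
|centre ₂|²−|centre ₁|² = -0.0004;  |centre ₃|²−|centre ₁|² = 0.0001
plane₁₂: -0.7777x+0.4477y+-0.0522z = -0.0004
Cramer: x(z) = 0.0002-0.0448z;  y(z) = -0.0005+0.0387z
quadratic in z: (1.0035)z²+(0.0058)z+(-0.0350)=0, √Δ=0.3749 → z ∈ {-0.1897, 0.1839}; z = -0.1897 (taking z<0)
x = 0.0086, y = -0.0079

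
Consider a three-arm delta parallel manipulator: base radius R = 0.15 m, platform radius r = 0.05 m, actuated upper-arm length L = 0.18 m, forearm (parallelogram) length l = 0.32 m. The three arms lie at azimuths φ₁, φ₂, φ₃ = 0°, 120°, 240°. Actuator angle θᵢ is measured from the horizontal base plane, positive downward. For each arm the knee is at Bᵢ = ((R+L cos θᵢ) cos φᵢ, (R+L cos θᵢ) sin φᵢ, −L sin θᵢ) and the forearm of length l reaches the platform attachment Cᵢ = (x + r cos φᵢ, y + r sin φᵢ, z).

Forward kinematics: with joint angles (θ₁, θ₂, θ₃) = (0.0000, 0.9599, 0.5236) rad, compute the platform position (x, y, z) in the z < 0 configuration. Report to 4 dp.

arm 1 at φ=0.0°: e+L cos θ1 = 0.2800;  centre 1 = (0.2800, 0.0000, 0.0000)
φ2=120.0°: virtual centre (-0.1016, 0.1760, -0.1474), radius l
arm 3 at φ=240.0°: e+L cos θ3 = 0.2559;  centre 3 = (-0.1279, -0.2216, -0.0900)
subtract pairs → two planes through P
plane₁₂: -0.7632x+0.3520y+-0.2949z = -0.0154
Cramer: x(z) = 0.0136-0.3103z;  y(z) = -0.0141+0.1650z
sphere 1 gives Az²+Bz+C=0 with A=1.1235, B=0.1606, C=-0.0312;  B²−4AC=0.1661;  roots -0.2529, 0.1099;  negative root z = -0.2529
x = 0.0921, y = -0.0559

(0.0921, -0.0559, -0.2529)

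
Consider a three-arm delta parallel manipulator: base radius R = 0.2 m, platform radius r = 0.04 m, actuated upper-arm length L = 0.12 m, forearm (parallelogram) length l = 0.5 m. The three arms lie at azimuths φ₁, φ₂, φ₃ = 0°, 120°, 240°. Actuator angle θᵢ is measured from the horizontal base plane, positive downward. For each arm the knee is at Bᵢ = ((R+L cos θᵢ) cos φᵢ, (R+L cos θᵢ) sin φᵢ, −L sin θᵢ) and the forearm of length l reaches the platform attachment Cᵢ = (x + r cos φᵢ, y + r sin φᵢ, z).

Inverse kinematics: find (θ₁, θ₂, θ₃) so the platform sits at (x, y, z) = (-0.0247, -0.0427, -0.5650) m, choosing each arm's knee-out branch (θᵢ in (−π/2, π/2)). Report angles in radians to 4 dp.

θ₁ = 1.3097, θ₂ = 1.3094, θ₃ = 0.9602

rotate P by −φ1: (-0.0247, -0.0427, -0.5650)
  A cos θ + B sin θ = C:  0.1847·cos θ + -0.5650·sin θ = -0.4982
  θ1 = atan2(B,A) + arccos(C/0.5944) = 1.3097
φ2=120.0° → target in arm frame (-0.0246, 0.0427)
  e−x'=0.1846;  (l²−L²−(e−x')²−y'²−z²)/2L = -0.4981
  γ=atan2(-0.5650,0.1846)=-1.2550;  ψ=arccos(-0.8380)=2.5643;  θ2=γ+ψ≈1.3094
arm 3 (φ=240.0°): x'=0.0493, y'=0.0000
  e−x'=0.1107;  (l²−L²−(e−x')²−y'²−z²)/2L = -0.3995
  √(A²+B²)=0.5757;  θ3 = -1.3774+2.3376 ≈ 0.9602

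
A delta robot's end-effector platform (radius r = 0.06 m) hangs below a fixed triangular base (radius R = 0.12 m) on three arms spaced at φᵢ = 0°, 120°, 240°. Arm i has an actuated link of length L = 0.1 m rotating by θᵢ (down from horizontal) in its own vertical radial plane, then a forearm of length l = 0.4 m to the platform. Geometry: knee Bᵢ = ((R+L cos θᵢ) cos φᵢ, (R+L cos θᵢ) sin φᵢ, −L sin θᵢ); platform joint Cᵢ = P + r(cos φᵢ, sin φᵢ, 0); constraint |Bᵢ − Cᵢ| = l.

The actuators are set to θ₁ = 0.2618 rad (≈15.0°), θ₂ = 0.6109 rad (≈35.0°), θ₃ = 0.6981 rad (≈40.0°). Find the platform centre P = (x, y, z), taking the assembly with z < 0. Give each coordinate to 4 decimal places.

φ1=0.0°: virtual centre (0.1566, 0.0000, -0.0259), radius l
φ2=120.0°: virtual centre (-0.0710, 0.1229, -0.0574), radius l
φ3=240.0°: virtual centre (-0.0683, -0.1183, -0.0643), radius l
subtract pairs → two planes through P
[-0.4551 0.2458 -0.0630]·P = -0.0018;  [-0.4498 -0.2366 -0.0768]·P = -0.0024
Cramer: x(z) = 0.0046-0.1547z;  y(z) = 0.0014-0.0304z
quadratic in z: (1.0249)z²+(0.0987)z+(-0.1362)=0, √Δ=0.7538 → z ∈ {-0.4159, 0.3196}; z = -0.4159 (taking z<0)
x = 0.0690, y = 0.0140

(0.0690, 0.0140, -0.4159)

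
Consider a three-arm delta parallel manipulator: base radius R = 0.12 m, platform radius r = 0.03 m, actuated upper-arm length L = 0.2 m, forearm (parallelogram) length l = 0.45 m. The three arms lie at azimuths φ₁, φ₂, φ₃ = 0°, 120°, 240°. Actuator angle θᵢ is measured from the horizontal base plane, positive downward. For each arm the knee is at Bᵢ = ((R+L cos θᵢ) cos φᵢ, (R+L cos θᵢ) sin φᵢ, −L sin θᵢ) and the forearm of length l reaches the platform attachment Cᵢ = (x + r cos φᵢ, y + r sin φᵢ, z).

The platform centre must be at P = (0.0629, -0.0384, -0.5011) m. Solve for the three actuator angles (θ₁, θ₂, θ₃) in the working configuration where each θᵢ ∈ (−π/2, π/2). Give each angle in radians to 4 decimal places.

arm 1 (φ=0.0°): x'=0.0629, y'=-0.0384
  A cos θ + B sin θ = C:  0.0271·cos θ + -0.5011·sin θ = -0.2270
  √(A²+B²)=0.5018;  θ1 = -1.5168+2.0402 ≈ 0.5235
rotate P by −φ2: (-0.0647, -0.0353, -0.5011)
  A cos θ + B sin θ = C:  0.1547·cos θ + -0.5011·sin θ = -0.2844
  θ2 = atan2(B,A) + arccos(C/0.5244) = 0.8727
φ3=240.0° → target in arm frame (0.0018, 0.0737)
  e−x'=0.0882;  (l²−L²−(e−x')²−y'²−z²)/2L = -0.2545
  θ3 = atan2(B,A) + arccos(C/0.5088) = 0.6981

θ₁ = 0.5235, θ₂ = 0.8727, θ₃ = 0.6981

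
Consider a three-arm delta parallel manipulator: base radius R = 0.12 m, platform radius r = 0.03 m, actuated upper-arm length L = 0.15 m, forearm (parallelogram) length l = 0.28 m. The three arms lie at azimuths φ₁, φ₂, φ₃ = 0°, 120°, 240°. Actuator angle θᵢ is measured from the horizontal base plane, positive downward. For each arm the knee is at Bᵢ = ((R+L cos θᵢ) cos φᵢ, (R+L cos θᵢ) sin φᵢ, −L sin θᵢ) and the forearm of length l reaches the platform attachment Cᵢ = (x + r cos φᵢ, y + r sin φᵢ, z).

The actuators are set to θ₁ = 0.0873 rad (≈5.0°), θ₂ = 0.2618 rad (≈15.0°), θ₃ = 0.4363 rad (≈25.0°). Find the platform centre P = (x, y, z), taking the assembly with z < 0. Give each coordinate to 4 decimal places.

φ1=0.0°: virtual centre (0.2394, 0.0000, -0.0131), radius l
centre 2 = (0.2349·cos120.0°, 0.2349·sin120.0°, -0.0388) = (-0.1174, 0.2034, -0.0388)
φ3=240.0°: virtual centre (-0.1130, -0.1957, -0.0634), radius l
eliminate P² terms by subtracting sphere 1 from 2 and 3
linear system: -0.7137x+0.4068y = -0.0008−-0.0515z; -0.7048x+-0.3914y = -0.0024−-0.1006z
det = 0.5661;  x = 0.0023+-0.1079z,  y = 0.0020+-0.0628z
into |P−centre ₁|² = l²: 1.0156z² + 0.0771z + -0.0220 = 0;  Δ = 0.0953;  z = -0.1899 or 0.1140 → z<0 root = -0.1899
x = 0.0228, y = 0.0140

(0.0228, 0.0140, -0.1899)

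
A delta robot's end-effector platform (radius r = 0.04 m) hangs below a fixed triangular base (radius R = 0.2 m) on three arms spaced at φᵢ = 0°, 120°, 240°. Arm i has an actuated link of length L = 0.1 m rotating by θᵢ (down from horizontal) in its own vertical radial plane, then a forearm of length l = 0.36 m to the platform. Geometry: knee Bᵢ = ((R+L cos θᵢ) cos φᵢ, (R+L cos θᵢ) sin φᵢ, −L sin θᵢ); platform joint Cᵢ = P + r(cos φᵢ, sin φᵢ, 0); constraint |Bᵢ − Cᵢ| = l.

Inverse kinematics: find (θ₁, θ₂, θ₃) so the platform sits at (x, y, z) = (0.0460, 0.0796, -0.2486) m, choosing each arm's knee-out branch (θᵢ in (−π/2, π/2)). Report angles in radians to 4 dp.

arm 1 (φ=0.0°): x'=0.0460, y'=0.0796
  e−x'=0.1140;  (l²−L²−(e−x')²−y'²−z²)/2L = 0.1923
  γ=atan2(-0.2486,0.1140)=-1.1408;  ψ=arccos(0.7032)=0.7909;  θ1=γ+ψ≈-0.3500
arm 2 (φ=120.0°): x'=0.0459, y'=-0.0796
  A=0.1141, B=-0.2486, C=(l²−L²−A²−y'²−z²)/(2L)=0.1922
  θ2 = atan2(B,A) + arccos(C/0.2735) = -0.3491
φ3=240.0° → target in arm frame (-0.0919, 0.0000)
  A cos θ + B sin θ = C:  0.2519·cos θ + -0.2486·sin θ = -0.0284
  γ=atan2(-0.2486,0.2519)=-0.7787;  ψ=arccos(-0.0801)=1.6510;  θ3=γ+ψ≈0.8723

θ₁ = -0.3500, θ₂ = -0.3491, θ₃ = 0.8723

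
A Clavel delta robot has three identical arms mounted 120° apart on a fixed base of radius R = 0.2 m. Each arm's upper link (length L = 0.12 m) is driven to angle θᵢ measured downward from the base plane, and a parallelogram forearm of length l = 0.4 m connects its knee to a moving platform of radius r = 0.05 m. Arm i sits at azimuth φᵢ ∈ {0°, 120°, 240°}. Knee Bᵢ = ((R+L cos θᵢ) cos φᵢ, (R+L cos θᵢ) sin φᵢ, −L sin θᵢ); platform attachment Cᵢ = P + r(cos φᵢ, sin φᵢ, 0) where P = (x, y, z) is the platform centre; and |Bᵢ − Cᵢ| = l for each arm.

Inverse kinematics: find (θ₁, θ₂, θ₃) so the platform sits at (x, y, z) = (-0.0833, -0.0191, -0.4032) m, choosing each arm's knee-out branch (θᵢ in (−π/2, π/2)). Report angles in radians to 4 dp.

φ1=0.0° → target in arm frame (-0.0833, -0.0191)
  A cos θ + B sin θ = C:  0.2333·cos θ + -0.4032·sin θ = -0.2990
  γ=atan2(-0.4032,0.2333)=-1.0462;  ψ=arccos(-0.6419)=2.2678;  θ1=γ+ψ≈1.2215
rotate P by −φ2: (0.0251, 0.0817, -0.4032)
  A cos θ + B sin θ = C:  0.1249·cos θ + -0.4032·sin θ = -0.1635
  √(A²+B²)=0.4221;  θ2 = -1.2704+1.9686 ≈ 0.6981
arm 3 (φ=240.0°): x'=0.0582, y'=-0.0626
  A cos θ + B sin θ = C:  0.0918·cos θ + -0.4032·sin θ = -0.1222
  √(A²+B²)=0.4135;  θ3 = -1.3469+1.8707 ≈ 0.5238

θ₁ = 1.2215, θ₂ = 0.6981, θ₃ = 0.5238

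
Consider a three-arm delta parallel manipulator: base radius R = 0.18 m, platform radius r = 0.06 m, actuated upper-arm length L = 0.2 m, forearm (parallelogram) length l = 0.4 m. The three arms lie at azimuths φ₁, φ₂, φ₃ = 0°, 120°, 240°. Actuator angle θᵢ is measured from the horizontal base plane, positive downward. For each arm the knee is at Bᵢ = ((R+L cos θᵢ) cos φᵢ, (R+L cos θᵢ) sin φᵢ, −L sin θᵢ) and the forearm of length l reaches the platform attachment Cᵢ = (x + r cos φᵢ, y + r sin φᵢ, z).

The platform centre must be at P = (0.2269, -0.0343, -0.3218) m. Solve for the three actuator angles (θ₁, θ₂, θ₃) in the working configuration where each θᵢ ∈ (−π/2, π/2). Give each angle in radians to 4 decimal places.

θ₁ = -0.3490, θ₂ = 1.2218, θ₃ = 1.0471

arm 1 (φ=0.0°): x'=0.2269, y'=-0.0343
  A cos θ + B sin θ = C:  -0.1069·cos θ + -0.3218·sin θ = 0.0096
  √(A²+B²)=0.3391;  θ1 = -1.8915+1.5425 ≈ -0.3490
φ2=120.0° → target in arm frame (-0.1432, -0.1794)
  e−x'=0.2632;  (l²−L²−(e−x')²−y'²−z²)/2L = -0.2124
  γ=atan2(-0.3218,0.2632)=-0.8853;  ψ=arccos(-0.5110)=2.1072;  θ2=γ+ψ≈1.2218
φ3=240.0° → target in arm frame (-0.0837, 0.2137)
  A=0.2037, B=-0.3218, C=(l²−L²−A²−y'²−z²)/(2L)=-0.1768
  √(A²+B²)=0.3809;  θ3 = -1.0064+2.0535 ≈ 1.0471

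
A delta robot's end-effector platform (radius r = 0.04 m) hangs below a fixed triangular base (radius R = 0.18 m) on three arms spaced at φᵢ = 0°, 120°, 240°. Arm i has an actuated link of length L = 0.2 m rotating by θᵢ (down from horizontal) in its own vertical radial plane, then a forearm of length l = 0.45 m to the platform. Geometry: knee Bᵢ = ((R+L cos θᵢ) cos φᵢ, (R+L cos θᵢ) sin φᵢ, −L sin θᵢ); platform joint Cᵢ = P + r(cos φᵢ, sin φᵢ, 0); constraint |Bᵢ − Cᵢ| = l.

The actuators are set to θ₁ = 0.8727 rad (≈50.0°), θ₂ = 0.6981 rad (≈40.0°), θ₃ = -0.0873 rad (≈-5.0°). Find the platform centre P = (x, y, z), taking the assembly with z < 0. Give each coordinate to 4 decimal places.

(-0.0992, -0.1109, -0.3877)

arm 1 at φ=0.0°: ρ1 = 0.2686;  centre 1 = (0.2686, 0.0000, -0.1532)
centre 2 = (0.2932·cos120.0°, 0.2932·sin120.0°, -0.1286) = (-0.1466, 0.2539, -0.1286)
φ3=240.0°: virtual centre (-0.1696, -0.2938, 0.0174), radius l
|centre ₂|²−|centre ₁|² = 0.0069;  |centre ₃|²−|centre ₁|² = 0.0198
plane₁₂: -0.8303x+0.5079y+0.0493z = 0.0069
Cramer: x(z) = -0.0151+0.2169z;  y(z) = -0.0111+0.2574z
into |P−centre ₁|² = l²: 1.1133z² + 0.1777z + -0.0984 = 0;  Δ = 0.4699;  z = -0.3877 or 0.2281 → z<0 root = -0.3877
x = -0.0992, y = -0.1109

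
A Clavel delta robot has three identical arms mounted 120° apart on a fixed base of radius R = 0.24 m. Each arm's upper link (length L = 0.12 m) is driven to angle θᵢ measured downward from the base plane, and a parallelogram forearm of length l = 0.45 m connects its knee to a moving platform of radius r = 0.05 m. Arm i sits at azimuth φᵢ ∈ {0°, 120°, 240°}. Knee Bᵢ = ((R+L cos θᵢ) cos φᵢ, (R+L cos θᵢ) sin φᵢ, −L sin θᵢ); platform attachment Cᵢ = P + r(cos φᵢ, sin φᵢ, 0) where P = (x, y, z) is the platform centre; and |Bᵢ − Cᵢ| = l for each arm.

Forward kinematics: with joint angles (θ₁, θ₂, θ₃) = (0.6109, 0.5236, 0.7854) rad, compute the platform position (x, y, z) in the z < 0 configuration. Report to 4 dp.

φ1=0.0°: virtual centre (0.2883, 0.0000, -0.0688), radius l
φ2=120.0°: virtual centre (-0.1470, 0.2545, -0.0600), radius l
φ3=240.0°: virtual centre (-0.1374, -0.2380, -0.0849), radius l
eliminate P² terms by subtracting sphere 1 from 2 and 3
linear system: -0.8705x+0.5091y = 0.0021−0.0177z; -0.8514x+-0.4761y = -0.0051−-0.0320z
Cramer: x(z) = 0.0019-0.0093z;  y(z) = 0.0074-0.0506z
sphere 1 gives Az²+Bz+C=0 with A=1.0027, B=0.1423, C=-0.1157;  B²−4AC=0.4841;  roots -0.4179, 0.2760;  negative root z = -0.4179
x = 0.0058, y = 0.0286

(0.0058, 0.0286, -0.4179)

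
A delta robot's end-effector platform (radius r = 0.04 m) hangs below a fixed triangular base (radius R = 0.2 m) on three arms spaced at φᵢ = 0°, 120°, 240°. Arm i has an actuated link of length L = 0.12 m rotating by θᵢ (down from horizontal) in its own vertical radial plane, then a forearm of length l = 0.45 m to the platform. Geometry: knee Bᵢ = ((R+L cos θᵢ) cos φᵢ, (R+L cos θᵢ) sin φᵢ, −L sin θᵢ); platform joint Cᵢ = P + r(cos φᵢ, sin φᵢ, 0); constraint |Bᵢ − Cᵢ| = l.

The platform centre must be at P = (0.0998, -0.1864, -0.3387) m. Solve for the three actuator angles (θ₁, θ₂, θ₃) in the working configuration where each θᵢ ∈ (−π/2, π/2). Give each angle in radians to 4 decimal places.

φ1=0.0° → target in arm frame (0.0998, -0.1864)
  A cos θ + B sin θ = C:  0.0602·cos θ + -0.3387·sin θ = 0.1459
  γ=atan2(-0.3387,0.0602)=-1.3949;  ψ=arccos(0.4241)=1.1328;  θ1=γ+ψ≈-0.2620
rotate P by −φ2: (-0.2113, 0.0068, -0.3387)
  A=0.3713, B=-0.3387, C=(l²−L²−A²−y'²−z²)/(2L)=-0.2689
  γ=atan2(-0.3387,0.3713)=-0.7395;  ψ=arccos(-0.5351)=2.1354;  θ2=γ+ψ≈1.3960
φ3=240.0° → target in arm frame (0.1115, 0.1796)
  A cos θ + B sin θ = C:  0.0485·cos θ + -0.3387·sin θ = 0.1615
  √(A²+B²)=0.3422;  θ3 = -1.4286+1.0791 ≈ -0.3495

θ₁ = -0.2620, θ₂ = 1.3960, θ₃ = -0.3495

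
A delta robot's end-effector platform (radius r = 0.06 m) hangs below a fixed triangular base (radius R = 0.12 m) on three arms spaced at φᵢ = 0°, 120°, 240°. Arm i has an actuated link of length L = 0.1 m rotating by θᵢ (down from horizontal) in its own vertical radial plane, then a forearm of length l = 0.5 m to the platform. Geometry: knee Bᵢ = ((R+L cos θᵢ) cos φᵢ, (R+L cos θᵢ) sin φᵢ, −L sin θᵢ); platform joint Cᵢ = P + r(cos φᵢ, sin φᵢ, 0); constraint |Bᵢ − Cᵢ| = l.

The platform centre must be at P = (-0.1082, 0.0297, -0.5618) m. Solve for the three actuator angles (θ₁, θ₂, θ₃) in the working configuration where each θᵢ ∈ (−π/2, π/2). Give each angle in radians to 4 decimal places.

θ₁ = 1.3959, θ₂ = 0.7851, θ₃ = 0.9598

arm 1 (φ=0.0°): x'=-0.1082, y'=0.0297
  e−x'=0.1682;  (l²−L²−(e−x')²−y'²−z²)/2L = -0.5240
  θ1 = atan2(B,A) + arccos(C/0.5864) = 1.3959
arm 2 (φ=120.0°): x'=0.0798, y'=0.0789
  A cos θ + B sin θ = C:  -0.0198·cos θ + -0.5618·sin θ = -0.4112
  θ2 = atan2(B,A) + arccos(C/0.5621) = 0.7851
rotate P by −φ3: (0.0284, -0.1086, -0.5618)
  e−x'=0.0316;  (l²−L²−(e−x')²−y'²−z²)/2L = -0.4420
  γ=atan2(-0.5618,0.0316)=-1.5146;  ψ=arccos(-0.7855)=2.4744;  θ3=γ+ψ≈0.9598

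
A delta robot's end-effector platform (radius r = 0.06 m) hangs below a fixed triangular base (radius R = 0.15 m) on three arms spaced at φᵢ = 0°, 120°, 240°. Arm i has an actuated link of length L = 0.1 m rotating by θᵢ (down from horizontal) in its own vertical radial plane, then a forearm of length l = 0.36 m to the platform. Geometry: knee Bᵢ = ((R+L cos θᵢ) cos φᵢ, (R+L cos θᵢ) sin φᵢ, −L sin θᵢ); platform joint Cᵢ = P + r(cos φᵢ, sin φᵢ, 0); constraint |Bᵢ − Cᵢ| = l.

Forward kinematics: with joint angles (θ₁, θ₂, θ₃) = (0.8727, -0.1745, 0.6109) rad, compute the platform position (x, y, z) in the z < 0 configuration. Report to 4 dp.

φ1=0.0°: virtual centre (0.1543, 0.0000, -0.0766), radius l
arm 2 at φ=120.0°: e+L cos θ2 = 0.1885;  centre 2 = (-0.0942, 0.1632, 0.0174)
centre 3 = (0.1719·cos240.0°, 0.1719·sin240.0°, -0.0574) = (-0.0860, -0.1489, -0.0574)
eliminate P² terms by subtracting sphere 1 from 2 and 3
linear system: -0.4970x+0.3265y = 0.0062−0.1879z; -0.4805x+-0.2978y = 0.0032−0.0385z
Cramer: x(z) = -0.0094+0.2248z;  y(z) = 0.0045-0.2334z
sphere 1 gives Az²+Bz+C=0 with A=1.1050, B=0.0775, C=-0.0969;  B²−4AC=0.4344;  roots -0.3333, 0.2631;  negative root z = -0.3333
x = -0.0843, y = 0.0823

(-0.0843, 0.0823, -0.3333)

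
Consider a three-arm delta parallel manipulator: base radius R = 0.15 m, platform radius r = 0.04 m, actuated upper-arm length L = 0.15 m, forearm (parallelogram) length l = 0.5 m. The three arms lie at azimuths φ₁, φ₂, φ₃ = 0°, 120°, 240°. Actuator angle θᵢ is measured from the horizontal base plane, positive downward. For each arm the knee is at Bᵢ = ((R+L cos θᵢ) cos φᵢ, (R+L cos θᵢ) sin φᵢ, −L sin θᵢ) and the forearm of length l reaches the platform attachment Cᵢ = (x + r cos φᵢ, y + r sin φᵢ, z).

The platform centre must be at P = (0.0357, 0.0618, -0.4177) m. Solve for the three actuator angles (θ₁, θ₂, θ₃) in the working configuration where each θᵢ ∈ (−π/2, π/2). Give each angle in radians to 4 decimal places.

θ₁ = -0.1743, θ₂ = -0.1742, θ₃ = 0.2617

arm 1 (φ=0.0°): x'=0.0357, y'=0.0618
  A cos θ + B sin θ = C:  0.0743·cos θ + -0.4177·sin θ = 0.1456
  √(A²+B²)=0.4243;  θ1 = -1.3948+1.2204 ≈ -0.1743
φ2=120.0° → target in arm frame (0.0357, -0.0618)
  A=0.0743, B=-0.4177, C=(l²−L²−A²−y'²−z²)/(2L)=0.1456
  γ=atan2(-0.4177,0.0743)=-1.3947;  ψ=arccos(0.3432)=1.2205;  θ2=γ+ψ≈-0.1742
arm 3 (φ=240.0°): x'=-0.0714, y'=0.0000
  A cos θ + B sin θ = C:  0.1814·cos θ + -0.4177·sin θ = 0.0671
  γ=atan2(-0.4177,0.1814)=-1.1611;  ψ=arccos(0.1474)=1.4229;  θ3=γ+ψ≈0.2617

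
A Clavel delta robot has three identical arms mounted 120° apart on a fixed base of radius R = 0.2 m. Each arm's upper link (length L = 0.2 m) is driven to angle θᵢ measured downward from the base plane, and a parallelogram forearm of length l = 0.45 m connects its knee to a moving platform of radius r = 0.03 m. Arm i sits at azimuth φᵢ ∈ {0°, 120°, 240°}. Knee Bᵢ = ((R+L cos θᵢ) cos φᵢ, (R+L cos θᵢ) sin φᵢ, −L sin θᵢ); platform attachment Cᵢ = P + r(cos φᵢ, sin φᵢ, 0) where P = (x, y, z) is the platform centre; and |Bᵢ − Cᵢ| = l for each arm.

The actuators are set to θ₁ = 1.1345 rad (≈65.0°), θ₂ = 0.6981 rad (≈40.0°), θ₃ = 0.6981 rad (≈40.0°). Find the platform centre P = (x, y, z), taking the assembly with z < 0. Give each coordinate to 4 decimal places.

φ1=0.0°: virtual centre (0.2545, 0.0000, -0.1813), radius l
arm 2 at φ=120.0°: ρ2 = 0.3232;  centre 2 = (-0.1616, 0.2799, -0.1286)
arm 3 at φ=240.0°: ρ3 = 0.3232;  centre 3 = (-0.1616, -0.2799, -0.1286)
|centre ₂|²−|centre ₁|² = 0.0234;  |centre ₃|²−|centre ₁|² = 0.0234
[-0.8322 0.5598 0.1054]·P = 0.0234;  [-0.8322 -0.5598 0.1054]·P = 0.0234
det = 0.9318;  x = -0.0281+0.1267z,  y = 0.0000+0.0000z
quadratic in z: (1.0160)z²+(0.2909)z+(-0.0898)=0, √Δ=0.6705 → z ∈ {-0.4731, 0.1868}; z = -0.4731 (taking z<0)
x = -0.0880, y = 0.0000

(-0.0880, 0.0000, -0.4731)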